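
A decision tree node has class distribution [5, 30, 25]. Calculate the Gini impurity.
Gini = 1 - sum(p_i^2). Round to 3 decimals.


Total = 60. Proportions: 5/60, 30/60, 25/60. sum(p_i^2) = 0.4306. Gini = 1 - 0.4306 = 0.5694, which rounds to 0.569.

0.569


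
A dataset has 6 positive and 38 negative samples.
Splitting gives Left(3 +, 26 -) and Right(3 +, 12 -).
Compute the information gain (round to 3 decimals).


H(parent) = 0.5746. H(left) = 0.4798, H(right) = 0.7219. Weighted = (29/44)*0.4798 + (15/44)*0.7219 = 0.5623. IG = 0.5746 - 0.5623 = 0.0123, which rounds to 0.012.

0.012


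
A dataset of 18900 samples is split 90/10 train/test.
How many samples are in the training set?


Test set = 18900 * 10% = 1890. Training set = 18900 - 1890 = 17010.

17010


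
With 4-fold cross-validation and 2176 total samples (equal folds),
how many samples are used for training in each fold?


Each validation fold has 2176/4 = 544 samples. Training set = 2176 - 544 = 1632.

1632


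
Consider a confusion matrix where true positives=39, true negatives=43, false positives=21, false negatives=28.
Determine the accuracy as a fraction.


Accuracy = (TP + TN) / (TP + TN + FP + FN) = (39 + 43) / 131 = 82/131.

82/131


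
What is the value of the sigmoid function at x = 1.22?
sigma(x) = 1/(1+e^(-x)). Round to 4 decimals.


sigma(1.22) = 1/(1+e^(-1.22)) = 1/(1+0.295230) = 1/1.295230 = 0.7721.

0.7721


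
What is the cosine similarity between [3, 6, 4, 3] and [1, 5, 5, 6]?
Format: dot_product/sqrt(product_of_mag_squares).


dot = 71. |a|^2 = 70, |b|^2 = 87. cos = 71/sqrt(6090).

71/sqrt(6090)


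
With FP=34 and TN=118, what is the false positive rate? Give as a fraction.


FPR = FP / (FP + TN) = 34 / 152 = 17/76.

17/76


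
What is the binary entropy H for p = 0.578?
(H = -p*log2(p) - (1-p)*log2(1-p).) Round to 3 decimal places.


H = -0.578*log2(0.578) - 0.422*log2(0.422) = 0.982.

0.982


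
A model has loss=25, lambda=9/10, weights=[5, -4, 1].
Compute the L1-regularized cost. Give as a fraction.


L1 norm = sum(|w|) = 10. J = 25 + 9/10 * 10 = 34.

34


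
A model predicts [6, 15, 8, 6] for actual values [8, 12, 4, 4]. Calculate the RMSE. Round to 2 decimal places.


MSE = 8.2500. RMSE = sqrt(8.2500) = 2.87.

2.87


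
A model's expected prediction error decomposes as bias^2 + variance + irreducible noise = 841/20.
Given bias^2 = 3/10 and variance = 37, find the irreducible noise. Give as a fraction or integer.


Total error = bias^2 + variance + irreducible noise. So irreducible noise = 841/20 - 3/10 - 37 = 19/4.

19/4


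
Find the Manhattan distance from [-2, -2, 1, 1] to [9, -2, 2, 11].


d = sum of absolute differences: |-2-9|=11 + |-2--2|=0 + |1-2|=1 + |1-11|=10 = 22.

22


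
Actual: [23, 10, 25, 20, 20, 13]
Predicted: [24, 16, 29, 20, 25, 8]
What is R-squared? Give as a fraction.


Mean(y) = 37/2. SS_res = 103. SS_tot = 339/2. R^2 = 1 - 103/(339/2) = 133/339.

133/339


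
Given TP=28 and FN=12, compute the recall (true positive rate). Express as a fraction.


Recall = TP / (TP + FN) = 28 / 40 = 7/10.

7/10


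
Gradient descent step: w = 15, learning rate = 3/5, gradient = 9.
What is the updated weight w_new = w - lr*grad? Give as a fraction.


w_new = 15 - 3/5 * 9 = 15 - 27/5 = 48/5.

48/5


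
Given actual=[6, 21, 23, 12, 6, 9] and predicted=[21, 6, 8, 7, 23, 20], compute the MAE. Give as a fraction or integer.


MAE = (1/6) * (|6-21|=15 + |21-6|=15 + |23-8|=15 + |12-7|=5 + |6-23|=17 + |9-20|=11). Sum = 78. MAE = 13.

13


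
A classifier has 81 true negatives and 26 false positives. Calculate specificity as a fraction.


Specificity = TN / (TN + FP) = 81 / 107 = 81/107.

81/107


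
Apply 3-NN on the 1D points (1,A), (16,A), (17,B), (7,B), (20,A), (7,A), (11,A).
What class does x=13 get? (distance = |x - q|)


Distances: |1-13|=12, |16-13|=3, |17-13|=4, |7-13|=6, |20-13|=7, |7-13|=6, |11-13|=2. 3 nearest: (11,A), (16,A), (17,B). Counts: {'A': 2, 'B': 1}. Majority class: A.

A


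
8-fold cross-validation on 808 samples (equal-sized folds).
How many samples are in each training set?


Each validation fold has 808/8 = 101 samples. Training set = 808 - 101 = 707.

707


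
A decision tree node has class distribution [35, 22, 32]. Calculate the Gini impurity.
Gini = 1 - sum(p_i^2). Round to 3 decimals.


Total = 89. Proportions: 35/89, 22/89, 32/89. sum(p_i^2) = 0.3450. Gini = 1 - 0.3450 = 0.6550, which rounds to 0.655.

0.655


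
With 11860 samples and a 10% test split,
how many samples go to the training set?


Test set = 11860 * 10% = 1186. Training set = 11860 - 1186 = 10674.

10674


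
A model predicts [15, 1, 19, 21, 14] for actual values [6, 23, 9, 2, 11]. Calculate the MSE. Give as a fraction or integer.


MSE = (1/5) * ((6-15)^2=81 + (23-1)^2=484 + (9-19)^2=100 + (2-21)^2=361 + (11-14)^2=9). Sum = 1035. MSE = 207.

207


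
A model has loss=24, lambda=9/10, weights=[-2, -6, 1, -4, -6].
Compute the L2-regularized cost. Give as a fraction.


L2 sq norm = sum(w^2) = 93. J = 24 + 9/10 * 93 = 1077/10.

1077/10


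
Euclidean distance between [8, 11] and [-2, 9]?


d = sqrt(sum of squared differences). (8--2)^2=100, (11-9)^2=4. Sum = 104.

sqrt(104)


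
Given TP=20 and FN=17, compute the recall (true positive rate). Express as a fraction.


Recall = TP / (TP + FN) = 20 / 37 = 20/37.

20/37


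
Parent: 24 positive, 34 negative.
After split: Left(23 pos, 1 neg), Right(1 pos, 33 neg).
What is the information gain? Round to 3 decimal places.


H(parent) = 0.9784. H(left) = 0.2499, H(right) = 0.1914. Weighted = (24/58)*0.2499 + (34/58)*0.1914 = 0.2156. IG = 0.9784 - 0.2156 = 0.7628, which rounds to 0.763.

0.763


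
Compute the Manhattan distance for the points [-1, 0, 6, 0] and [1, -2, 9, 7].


d = sum of absolute differences: |-1-1|=2 + |0--2|=2 + |6-9|=3 + |0-7|=7 = 14.

14


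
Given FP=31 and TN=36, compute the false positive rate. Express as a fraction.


FPR = FP / (FP + TN) = 31 / 67 = 31/67.

31/67


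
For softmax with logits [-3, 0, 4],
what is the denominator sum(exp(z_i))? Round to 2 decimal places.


Denom = e^-3=0.0498 + e^0=1.0000 + e^4=54.5982. Sum = 55.6480, which rounds to 55.65.

55.65


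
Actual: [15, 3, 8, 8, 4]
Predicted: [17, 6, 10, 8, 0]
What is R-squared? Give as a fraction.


Mean(y) = 38/5. SS_res = 33. SS_tot = 446/5. R^2 = 1 - 33/(446/5) = 281/446.

281/446


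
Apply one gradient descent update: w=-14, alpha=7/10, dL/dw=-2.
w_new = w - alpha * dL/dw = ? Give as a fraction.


w_new = -14 - 7/10 * -2 = -14 - -7/5 = -63/5.

-63/5


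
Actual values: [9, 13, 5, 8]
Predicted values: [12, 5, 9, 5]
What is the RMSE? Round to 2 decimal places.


MSE = 24.5000. RMSE = sqrt(24.5000) = 4.95.

4.95


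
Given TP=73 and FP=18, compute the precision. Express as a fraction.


Precision = TP / (TP + FP) = 73 / 91 = 73/91.

73/91


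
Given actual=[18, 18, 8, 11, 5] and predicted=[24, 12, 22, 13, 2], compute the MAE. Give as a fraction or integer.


MAE = (1/5) * (|18-24|=6 + |18-12|=6 + |8-22|=14 + |11-13|=2 + |5-2|=3). Sum = 31. MAE = 31/5.

31/5


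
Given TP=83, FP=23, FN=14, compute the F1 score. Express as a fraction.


Precision = 83/106 = 83/106. Recall = 83/97 = 83/97. F1 = 2*P*R/(P+R) = 166/203.

166/203


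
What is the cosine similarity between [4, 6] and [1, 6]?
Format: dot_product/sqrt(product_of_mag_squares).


dot = 40. |a|^2 = 52, |b|^2 = 37. cos = 40/sqrt(1924).

40/sqrt(1924)


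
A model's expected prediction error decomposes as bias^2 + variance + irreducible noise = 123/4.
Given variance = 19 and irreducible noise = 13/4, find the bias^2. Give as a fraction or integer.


Total error = bias^2 + variance + irreducible noise. So bias^2 = 123/4 - 19 - 13/4 = 17/2.

17/2


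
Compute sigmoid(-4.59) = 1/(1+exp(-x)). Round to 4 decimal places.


sigma(-4.59) = 1/(1+e^(4.59)) = 1/(1+98.494430) = 1/99.494430 = 0.0101.

0.0101


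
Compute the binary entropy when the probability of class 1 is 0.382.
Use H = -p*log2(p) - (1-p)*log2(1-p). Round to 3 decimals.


H = -0.382*log2(0.382) - 0.618*log2(0.618) = 0.959.

0.959


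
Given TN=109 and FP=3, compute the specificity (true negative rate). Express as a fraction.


Specificity = TN / (TN + FP) = 109 / 112 = 109/112.

109/112


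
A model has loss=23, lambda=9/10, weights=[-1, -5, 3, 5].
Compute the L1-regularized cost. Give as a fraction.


L1 norm = sum(|w|) = 14. J = 23 + 9/10 * 14 = 178/5.

178/5


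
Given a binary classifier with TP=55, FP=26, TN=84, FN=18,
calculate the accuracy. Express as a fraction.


Accuracy = (TP + TN) / (TP + TN + FP + FN) = (55 + 84) / 183 = 139/183.

139/183


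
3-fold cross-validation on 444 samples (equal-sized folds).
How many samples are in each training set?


Each validation fold has 444/3 = 148 samples. Training set = 444 - 148 = 296.

296


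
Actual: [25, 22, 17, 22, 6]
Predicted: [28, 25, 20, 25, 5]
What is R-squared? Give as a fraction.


Mean(y) = 92/5. SS_res = 37. SS_tot = 1126/5. R^2 = 1 - 37/(1126/5) = 941/1126.

941/1126


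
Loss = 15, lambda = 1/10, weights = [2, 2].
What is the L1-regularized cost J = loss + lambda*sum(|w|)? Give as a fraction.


L1 norm = sum(|w|) = 4. J = 15 + 1/10 * 4 = 77/5.

77/5


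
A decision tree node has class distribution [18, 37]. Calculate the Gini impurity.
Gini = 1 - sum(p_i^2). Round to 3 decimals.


Total = 55. Proportions: 18/55, 37/55. sum(p_i^2) = 0.5597. Gini = 1 - 0.5597 = 0.4403, which rounds to 0.440.

0.440


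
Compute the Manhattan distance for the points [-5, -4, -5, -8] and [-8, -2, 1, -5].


d = sum of absolute differences: |-5--8|=3 + |-4--2|=2 + |-5-1|=6 + |-8--5|=3 = 14.

14


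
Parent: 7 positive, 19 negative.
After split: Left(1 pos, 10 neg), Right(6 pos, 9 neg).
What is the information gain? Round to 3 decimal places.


H(parent) = 0.8404. H(left) = 0.4395, H(right) = 0.9710. Weighted = (11/26)*0.4395 + (15/26)*0.9710 = 0.7461. IG = 0.8404 - 0.7461 = 0.0943, which rounds to 0.094.

0.094


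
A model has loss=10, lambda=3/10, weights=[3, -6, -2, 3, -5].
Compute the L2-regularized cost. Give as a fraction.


L2 sq norm = sum(w^2) = 83. J = 10 + 3/10 * 83 = 349/10.

349/10


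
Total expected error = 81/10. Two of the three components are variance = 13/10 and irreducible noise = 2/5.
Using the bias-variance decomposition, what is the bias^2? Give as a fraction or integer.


Total error = bias^2 + variance + irreducible noise. So bias^2 = 81/10 - 13/10 - 2/5 = 32/5.

32/5


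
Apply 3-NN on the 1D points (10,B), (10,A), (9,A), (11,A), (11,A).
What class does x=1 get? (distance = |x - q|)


Distances: |10-1|=9, |10-1|=9, |9-1|=8, |11-1|=10, |11-1|=10. 3 nearest: (9,A), (10,A), (10,B). Counts: {'A': 2, 'B': 1}. Majority class: A.

A


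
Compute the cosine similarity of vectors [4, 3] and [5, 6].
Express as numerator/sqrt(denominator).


dot = 38. |a|^2 = 25, |b|^2 = 61. cos = 38/sqrt(1525).

38/sqrt(1525)


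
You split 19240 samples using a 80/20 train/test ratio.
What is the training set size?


Test set = 19240 * 20% = 3848. Training set = 19240 - 3848 = 15392.

15392


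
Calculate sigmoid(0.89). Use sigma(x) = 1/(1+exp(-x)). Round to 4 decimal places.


sigma(0.89) = 1/(1+e^(-0.89)) = 1/(1+0.410656) = 1/1.410656 = 0.7089.

0.7089


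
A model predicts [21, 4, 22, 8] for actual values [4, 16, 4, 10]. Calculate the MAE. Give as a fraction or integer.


MAE = (1/4) * (|4-21|=17 + |16-4|=12 + |4-22|=18 + |10-8|=2). Sum = 49. MAE = 49/4.

49/4


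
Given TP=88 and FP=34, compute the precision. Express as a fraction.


Precision = TP / (TP + FP) = 88 / 122 = 44/61.

44/61


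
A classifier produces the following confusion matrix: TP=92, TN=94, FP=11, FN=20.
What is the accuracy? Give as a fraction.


Accuracy = (TP + TN) / (TP + TN + FP + FN) = (92 + 94) / 217 = 6/7.

6/7


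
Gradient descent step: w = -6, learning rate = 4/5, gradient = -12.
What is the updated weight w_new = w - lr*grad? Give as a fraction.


w_new = -6 - 4/5 * -12 = -6 - -48/5 = 18/5.

18/5


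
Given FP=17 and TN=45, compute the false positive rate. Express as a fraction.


FPR = FP / (FP + TN) = 17 / 62 = 17/62.

17/62


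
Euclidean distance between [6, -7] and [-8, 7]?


d = sqrt(sum of squared differences). (6--8)^2=196, (-7-7)^2=196. Sum = 392.

sqrt(392)


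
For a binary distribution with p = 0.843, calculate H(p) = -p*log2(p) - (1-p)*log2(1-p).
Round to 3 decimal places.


H = -0.843*log2(0.843) - 0.157*log2(0.157) = 0.627.

0.627


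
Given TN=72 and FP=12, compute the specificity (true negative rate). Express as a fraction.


Specificity = TN / (TN + FP) = 72 / 84 = 6/7.

6/7


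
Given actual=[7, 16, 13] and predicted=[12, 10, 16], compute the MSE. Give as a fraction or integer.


MSE = (1/3) * ((7-12)^2=25 + (16-10)^2=36 + (13-16)^2=9). Sum = 70. MSE = 70/3.

70/3


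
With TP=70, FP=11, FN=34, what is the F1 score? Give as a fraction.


Precision = 70/81 = 70/81. Recall = 70/104 = 35/52. F1 = 2*P*R/(P+R) = 28/37.

28/37


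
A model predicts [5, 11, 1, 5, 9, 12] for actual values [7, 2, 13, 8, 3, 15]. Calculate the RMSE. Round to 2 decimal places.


MSE = 47.1667. RMSE = sqrt(47.1667) = 6.87.

6.87


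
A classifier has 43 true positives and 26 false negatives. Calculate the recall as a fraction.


Recall = TP / (TP + FN) = 43 / 69 = 43/69.

43/69


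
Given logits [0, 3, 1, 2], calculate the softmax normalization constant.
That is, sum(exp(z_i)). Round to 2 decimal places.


Denom = e^0=1.0000 + e^3=20.0855 + e^1=2.7183 + e^2=7.3891. Sum = 31.1929, which rounds to 31.19.

31.19


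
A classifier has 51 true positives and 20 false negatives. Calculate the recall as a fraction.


Recall = TP / (TP + FN) = 51 / 71 = 51/71.

51/71


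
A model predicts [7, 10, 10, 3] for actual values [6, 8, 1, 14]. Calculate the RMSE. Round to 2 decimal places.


MSE = 51.7500. RMSE = sqrt(51.7500) = 7.19.

7.19


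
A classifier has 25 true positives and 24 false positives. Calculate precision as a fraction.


Precision = TP / (TP + FP) = 25 / 49 = 25/49.

25/49


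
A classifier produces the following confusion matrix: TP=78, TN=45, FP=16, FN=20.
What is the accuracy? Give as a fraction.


Accuracy = (TP + TN) / (TP + TN + FP + FN) = (78 + 45) / 159 = 41/53.

41/53


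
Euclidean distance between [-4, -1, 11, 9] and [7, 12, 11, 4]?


d = sqrt(sum of squared differences). (-4-7)^2=121, (-1-12)^2=169, (11-11)^2=0, (9-4)^2=25. Sum = 315.

sqrt(315)


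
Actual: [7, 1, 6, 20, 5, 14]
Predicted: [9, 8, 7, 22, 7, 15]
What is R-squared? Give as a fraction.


Mean(y) = 53/6. SS_res = 63. SS_tot = 1433/6. R^2 = 1 - 63/(1433/6) = 1055/1433.

1055/1433


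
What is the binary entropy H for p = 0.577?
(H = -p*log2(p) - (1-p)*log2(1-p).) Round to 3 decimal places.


H = -0.577*log2(0.577) - 0.423*log2(0.423) = 0.983.

0.983


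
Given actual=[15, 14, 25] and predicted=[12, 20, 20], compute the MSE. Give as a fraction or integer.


MSE = (1/3) * ((15-12)^2=9 + (14-20)^2=36 + (25-20)^2=25). Sum = 70. MSE = 70/3.

70/3


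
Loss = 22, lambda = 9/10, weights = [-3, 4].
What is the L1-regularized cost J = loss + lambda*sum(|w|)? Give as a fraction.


L1 norm = sum(|w|) = 7. J = 22 + 9/10 * 7 = 283/10.

283/10


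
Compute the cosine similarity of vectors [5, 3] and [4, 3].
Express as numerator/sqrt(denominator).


dot = 29. |a|^2 = 34, |b|^2 = 25. cos = 29/sqrt(850).

29/sqrt(850)


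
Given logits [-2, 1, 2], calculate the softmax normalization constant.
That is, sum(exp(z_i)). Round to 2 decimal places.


Denom = e^-2=0.1353 + e^1=2.7183 + e^2=7.3891. Sum = 10.2427, which rounds to 10.24.

10.24


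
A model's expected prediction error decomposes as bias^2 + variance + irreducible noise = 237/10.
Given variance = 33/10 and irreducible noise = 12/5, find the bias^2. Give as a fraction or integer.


Total error = bias^2 + variance + irreducible noise. So bias^2 = 237/10 - 33/10 - 12/5 = 18.

18


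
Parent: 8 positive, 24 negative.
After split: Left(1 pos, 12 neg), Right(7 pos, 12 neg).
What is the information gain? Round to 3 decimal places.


H(parent) = 0.8113. H(left) = 0.3912, H(right) = 0.9495. Weighted = (13/32)*0.3912 + (19/32)*0.9495 = 0.7227. IG = 0.8113 - 0.7227 = 0.0886, which rounds to 0.089.

0.089


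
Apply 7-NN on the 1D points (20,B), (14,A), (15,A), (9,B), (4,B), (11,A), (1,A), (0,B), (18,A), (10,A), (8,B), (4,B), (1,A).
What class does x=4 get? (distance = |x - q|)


Distances: |20-4|=16, |14-4|=10, |15-4|=11, |9-4|=5, |4-4|=0, |11-4|=7, |1-4|=3, |0-4|=4, |18-4|=14, |10-4|=6, |8-4|=4, |4-4|=0, |1-4|=3. 7 nearest: (4,B), (4,B), (1,A), (1,A), (0,B), (8,B), (9,B). Counts: {'B': 5, 'A': 2}. Majority class: B.

B


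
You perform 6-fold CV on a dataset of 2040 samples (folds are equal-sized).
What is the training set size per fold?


Each validation fold has 2040/6 = 340 samples. Training set = 2040 - 340 = 1700.

1700


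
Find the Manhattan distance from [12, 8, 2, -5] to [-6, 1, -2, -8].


d = sum of absolute differences: |12--6|=18 + |8-1|=7 + |2--2|=4 + |-5--8|=3 = 32.

32


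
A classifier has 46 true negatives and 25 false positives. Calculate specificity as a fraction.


Specificity = TN / (TN + FP) = 46 / 71 = 46/71.

46/71


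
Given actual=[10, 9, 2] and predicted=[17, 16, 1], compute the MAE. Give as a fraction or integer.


MAE = (1/3) * (|10-17|=7 + |9-16|=7 + |2-1|=1). Sum = 15. MAE = 5.

5


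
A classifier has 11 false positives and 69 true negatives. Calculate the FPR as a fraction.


FPR = FP / (FP + TN) = 11 / 80 = 11/80.

11/80


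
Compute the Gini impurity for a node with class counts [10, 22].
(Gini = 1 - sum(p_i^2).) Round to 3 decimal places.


Total = 32. Proportions: 10/32, 22/32. sum(p_i^2) = 0.5703. Gini = 1 - 0.5703 = 0.4297, which rounds to 0.430.

0.430


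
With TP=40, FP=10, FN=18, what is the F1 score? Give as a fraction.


Precision = 40/50 = 4/5. Recall = 40/58 = 20/29. F1 = 2*P*R/(P+R) = 20/27.

20/27


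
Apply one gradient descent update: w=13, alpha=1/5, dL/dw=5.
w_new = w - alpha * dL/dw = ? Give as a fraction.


w_new = 13 - 1/5 * 5 = 13 - 1 = 12.

12


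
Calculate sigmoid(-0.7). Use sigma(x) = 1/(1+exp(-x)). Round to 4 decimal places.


sigma(-0.7) = 1/(1+e^(0.7)) = 1/(1+2.013753) = 1/3.013753 = 0.3318.

0.3318


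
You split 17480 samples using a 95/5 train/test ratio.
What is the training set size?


Test set = 17480 * 5% = 874. Training set = 17480 - 874 = 16606.

16606


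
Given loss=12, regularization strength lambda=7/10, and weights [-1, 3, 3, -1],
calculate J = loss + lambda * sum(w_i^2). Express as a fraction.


L2 sq norm = sum(w^2) = 20. J = 12 + 7/10 * 20 = 26.

26


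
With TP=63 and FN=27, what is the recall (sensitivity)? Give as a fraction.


Recall = TP / (TP + FN) = 63 / 90 = 7/10.

7/10


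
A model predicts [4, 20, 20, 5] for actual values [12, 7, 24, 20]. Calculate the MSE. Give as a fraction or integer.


MSE = (1/4) * ((12-4)^2=64 + (7-20)^2=169 + (24-20)^2=16 + (20-5)^2=225). Sum = 474. MSE = 237/2.

237/2


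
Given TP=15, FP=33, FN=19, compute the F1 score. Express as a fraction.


Precision = 15/48 = 5/16. Recall = 15/34 = 15/34. F1 = 2*P*R/(P+R) = 15/41.

15/41


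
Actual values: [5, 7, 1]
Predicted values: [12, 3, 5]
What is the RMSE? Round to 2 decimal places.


MSE = 27.0000. RMSE = sqrt(27.0000) = 5.20.

5.20


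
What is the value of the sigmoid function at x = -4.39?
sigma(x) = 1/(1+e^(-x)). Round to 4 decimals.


sigma(-4.39) = 1/(1+e^(4.39)) = 1/(1+80.640419) = 1/81.640419 = 0.0122.

0.0122


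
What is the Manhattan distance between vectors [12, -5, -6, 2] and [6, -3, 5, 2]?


d = sum of absolute differences: |12-6|=6 + |-5--3|=2 + |-6-5|=11 + |2-2|=0 = 19.

19


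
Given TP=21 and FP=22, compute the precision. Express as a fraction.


Precision = TP / (TP + FP) = 21 / 43 = 21/43.

21/43


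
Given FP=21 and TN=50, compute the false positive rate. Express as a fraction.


FPR = FP / (FP + TN) = 21 / 71 = 21/71.

21/71


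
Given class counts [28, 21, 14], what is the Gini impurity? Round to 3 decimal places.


Total = 63. Proportions: 28/63, 21/63, 14/63. sum(p_i^2) = 0.3580. Gini = 1 - 0.3580 = 0.6420, which rounds to 0.642.

0.642


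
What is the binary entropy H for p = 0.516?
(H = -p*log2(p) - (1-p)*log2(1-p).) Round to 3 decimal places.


H = -0.516*log2(0.516) - 0.484*log2(0.484) = 0.999.

0.999


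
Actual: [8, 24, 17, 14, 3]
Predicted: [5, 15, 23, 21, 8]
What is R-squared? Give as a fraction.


Mean(y) = 66/5. SS_res = 200. SS_tot = 1314/5. R^2 = 1 - 200/(1314/5) = 157/657.

157/657


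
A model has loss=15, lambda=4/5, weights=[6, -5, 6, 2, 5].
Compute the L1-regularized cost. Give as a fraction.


L1 norm = sum(|w|) = 24. J = 15 + 4/5 * 24 = 171/5.

171/5


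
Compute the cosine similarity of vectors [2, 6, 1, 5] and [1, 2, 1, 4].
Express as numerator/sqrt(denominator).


dot = 35. |a|^2 = 66, |b|^2 = 22. cos = 35/sqrt(1452).

35/sqrt(1452)


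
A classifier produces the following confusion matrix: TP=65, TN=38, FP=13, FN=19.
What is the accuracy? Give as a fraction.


Accuracy = (TP + TN) / (TP + TN + FP + FN) = (65 + 38) / 135 = 103/135.

103/135


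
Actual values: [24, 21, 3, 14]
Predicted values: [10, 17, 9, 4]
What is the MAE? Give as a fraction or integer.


MAE = (1/4) * (|24-10|=14 + |21-17|=4 + |3-9|=6 + |14-4|=10). Sum = 34. MAE = 17/2.

17/2


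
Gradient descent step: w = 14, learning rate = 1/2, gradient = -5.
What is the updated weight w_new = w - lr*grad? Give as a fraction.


w_new = 14 - 1/2 * -5 = 14 - -5/2 = 33/2.

33/2


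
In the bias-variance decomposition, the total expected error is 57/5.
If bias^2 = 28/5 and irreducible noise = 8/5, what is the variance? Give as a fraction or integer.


Total error = bias^2 + variance + irreducible noise. So variance = 57/5 - 28/5 - 8/5 = 21/5.

21/5


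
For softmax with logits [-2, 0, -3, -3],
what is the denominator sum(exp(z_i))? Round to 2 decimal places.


Denom = e^-2=0.1353 + e^0=1.0000 + e^-3=0.0498 + e^-3=0.0498. Sum = 1.2349, which rounds to 1.23.

1.23


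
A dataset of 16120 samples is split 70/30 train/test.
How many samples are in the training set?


Test set = 16120 * 30% = 4836. Training set = 16120 - 4836 = 11284.

11284


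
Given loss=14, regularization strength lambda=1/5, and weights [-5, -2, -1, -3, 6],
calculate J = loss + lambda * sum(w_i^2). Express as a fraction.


L2 sq norm = sum(w^2) = 75. J = 14 + 1/5 * 75 = 29.

29


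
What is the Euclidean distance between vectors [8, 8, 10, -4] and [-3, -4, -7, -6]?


d = sqrt(sum of squared differences). (8--3)^2=121, (8--4)^2=144, (10--7)^2=289, (-4--6)^2=4. Sum = 558.

sqrt(558)


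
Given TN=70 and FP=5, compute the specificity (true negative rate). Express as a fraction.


Specificity = TN / (TN + FP) = 70 / 75 = 14/15.

14/15


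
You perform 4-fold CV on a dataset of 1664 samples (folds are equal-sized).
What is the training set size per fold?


Each validation fold has 1664/4 = 416 samples. Training set = 1664 - 416 = 1248.

1248


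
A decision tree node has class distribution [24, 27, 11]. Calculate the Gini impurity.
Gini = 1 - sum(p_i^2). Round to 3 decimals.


Total = 62. Proportions: 24/62, 27/62, 11/62. sum(p_i^2) = 0.3710. Gini = 1 - 0.3710 = 0.6290, which rounds to 0.629.

0.629


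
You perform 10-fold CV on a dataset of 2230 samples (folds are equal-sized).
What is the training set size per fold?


Each validation fold has 2230/10 = 223 samples. Training set = 2230 - 223 = 2007.

2007


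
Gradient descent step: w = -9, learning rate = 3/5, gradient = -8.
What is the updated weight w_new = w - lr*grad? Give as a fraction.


w_new = -9 - 3/5 * -8 = -9 - -24/5 = -21/5.

-21/5


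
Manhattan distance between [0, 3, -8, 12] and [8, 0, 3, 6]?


d = sum of absolute differences: |0-8|=8 + |3-0|=3 + |-8-3|=11 + |12-6|=6 = 28.

28


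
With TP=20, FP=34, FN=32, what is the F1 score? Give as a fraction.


Precision = 20/54 = 10/27. Recall = 20/52 = 5/13. F1 = 2*P*R/(P+R) = 20/53.

20/53


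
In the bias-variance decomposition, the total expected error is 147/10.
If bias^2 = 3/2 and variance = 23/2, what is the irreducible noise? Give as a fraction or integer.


Total error = bias^2 + variance + irreducible noise. So irreducible noise = 147/10 - 3/2 - 23/2 = 17/10.

17/10


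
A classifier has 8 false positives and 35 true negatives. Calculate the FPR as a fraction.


FPR = FP / (FP + TN) = 8 / 43 = 8/43.

8/43


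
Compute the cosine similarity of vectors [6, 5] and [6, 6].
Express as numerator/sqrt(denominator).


dot = 66. |a|^2 = 61, |b|^2 = 72. cos = 66/sqrt(4392).

66/sqrt(4392)


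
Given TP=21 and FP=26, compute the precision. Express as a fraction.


Precision = TP / (TP + FP) = 21 / 47 = 21/47.

21/47


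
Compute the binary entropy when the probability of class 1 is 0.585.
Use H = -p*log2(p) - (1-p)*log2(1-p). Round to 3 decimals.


H = -0.585*log2(0.585) - 0.415*log2(0.415) = 0.979.

0.979


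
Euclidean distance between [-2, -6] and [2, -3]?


d = sqrt(sum of squared differences). (-2-2)^2=16, (-6--3)^2=9. Sum = 25.

5


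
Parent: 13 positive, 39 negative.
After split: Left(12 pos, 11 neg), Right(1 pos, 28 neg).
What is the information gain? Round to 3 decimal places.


H(parent) = 0.8113. H(left) = 0.9986, H(right) = 0.2164. Weighted = (23/52)*0.9986 + (29/52)*0.2164 = 0.5624. IG = 0.8113 - 0.5624 = 0.2489, which rounds to 0.249.

0.249


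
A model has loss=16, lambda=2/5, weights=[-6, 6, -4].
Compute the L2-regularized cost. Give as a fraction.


L2 sq norm = sum(w^2) = 88. J = 16 + 2/5 * 88 = 256/5.

256/5


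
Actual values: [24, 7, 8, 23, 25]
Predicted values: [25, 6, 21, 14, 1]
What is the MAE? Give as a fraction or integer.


MAE = (1/5) * (|24-25|=1 + |7-6|=1 + |8-21|=13 + |23-14|=9 + |25-1|=24). Sum = 48. MAE = 48/5.

48/5


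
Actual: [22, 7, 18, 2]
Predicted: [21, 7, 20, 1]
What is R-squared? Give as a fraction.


Mean(y) = 49/4. SS_res = 6. SS_tot = 1043/4. R^2 = 1 - 6/(1043/4) = 1019/1043.

1019/1043


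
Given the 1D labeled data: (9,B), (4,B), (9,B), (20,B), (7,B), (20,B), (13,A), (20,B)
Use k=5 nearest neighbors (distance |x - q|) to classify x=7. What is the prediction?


Distances: |9-7|=2, |4-7|=3, |9-7|=2, |20-7|=13, |7-7|=0, |20-7|=13, |13-7|=6, |20-7|=13. 5 nearest: (7,B), (9,B), (9,B), (4,B), (13,A). Counts: {'B': 4, 'A': 1}. Majority class: B.

B


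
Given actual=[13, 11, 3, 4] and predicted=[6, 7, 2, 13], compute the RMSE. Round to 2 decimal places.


MSE = 36.7500. RMSE = sqrt(36.7500) = 6.06.

6.06


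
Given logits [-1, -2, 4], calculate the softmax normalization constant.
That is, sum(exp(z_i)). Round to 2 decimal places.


Denom = e^-1=0.3679 + e^-2=0.1353 + e^4=54.5982. Sum = 55.1014, which rounds to 55.10.

55.10


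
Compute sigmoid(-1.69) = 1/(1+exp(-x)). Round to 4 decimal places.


sigma(-1.69) = 1/(1+e^(1.69)) = 1/(1+5.419481) = 1/6.419481 = 0.1558.

0.1558


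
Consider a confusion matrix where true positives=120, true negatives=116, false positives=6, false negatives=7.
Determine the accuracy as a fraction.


Accuracy = (TP + TN) / (TP + TN + FP + FN) = (120 + 116) / 249 = 236/249.

236/249


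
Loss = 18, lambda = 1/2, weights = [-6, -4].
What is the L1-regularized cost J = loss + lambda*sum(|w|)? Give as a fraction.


L1 norm = sum(|w|) = 10. J = 18 + 1/2 * 10 = 23.

23


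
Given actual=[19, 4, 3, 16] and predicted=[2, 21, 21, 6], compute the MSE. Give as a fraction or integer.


MSE = (1/4) * ((19-2)^2=289 + (4-21)^2=289 + (3-21)^2=324 + (16-6)^2=100). Sum = 1002. MSE = 501/2.

501/2


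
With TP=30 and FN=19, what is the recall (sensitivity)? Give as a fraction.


Recall = TP / (TP + FN) = 30 / 49 = 30/49.

30/49


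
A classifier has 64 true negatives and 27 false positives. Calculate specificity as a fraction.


Specificity = TN / (TN + FP) = 64 / 91 = 64/91.

64/91


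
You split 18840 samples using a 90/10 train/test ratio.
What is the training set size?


Test set = 18840 * 10% = 1884. Training set = 18840 - 1884 = 16956.

16956


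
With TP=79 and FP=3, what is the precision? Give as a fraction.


Precision = TP / (TP + FP) = 79 / 82 = 79/82.

79/82


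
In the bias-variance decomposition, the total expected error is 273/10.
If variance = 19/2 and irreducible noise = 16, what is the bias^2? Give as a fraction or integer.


Total error = bias^2 + variance + irreducible noise. So bias^2 = 273/10 - 19/2 - 16 = 9/5.

9/5


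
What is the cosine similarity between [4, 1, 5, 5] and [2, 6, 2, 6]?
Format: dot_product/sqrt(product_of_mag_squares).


dot = 54. |a|^2 = 67, |b|^2 = 80. cos = 54/sqrt(5360).

54/sqrt(5360)


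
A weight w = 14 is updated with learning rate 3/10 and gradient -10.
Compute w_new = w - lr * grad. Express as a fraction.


w_new = 14 - 3/10 * -10 = 14 - -3 = 17.

17


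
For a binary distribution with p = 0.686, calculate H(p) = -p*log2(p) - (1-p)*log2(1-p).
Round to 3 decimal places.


H = -0.686*log2(0.686) - 0.314*log2(0.314) = 0.898.

0.898


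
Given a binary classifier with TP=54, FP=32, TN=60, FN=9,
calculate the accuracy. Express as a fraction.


Accuracy = (TP + TN) / (TP + TN + FP + FN) = (54 + 60) / 155 = 114/155.

114/155


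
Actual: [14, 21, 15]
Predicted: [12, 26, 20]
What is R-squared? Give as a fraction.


Mean(y) = 50/3. SS_res = 54. SS_tot = 86/3. R^2 = 1 - 54/(86/3) = -38/43.

-38/43


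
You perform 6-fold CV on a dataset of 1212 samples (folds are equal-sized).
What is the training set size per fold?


Each validation fold has 1212/6 = 202 samples. Training set = 1212 - 202 = 1010.

1010


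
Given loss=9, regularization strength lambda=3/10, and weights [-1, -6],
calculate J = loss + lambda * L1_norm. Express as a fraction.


L1 norm = sum(|w|) = 7. J = 9 + 3/10 * 7 = 111/10.

111/10


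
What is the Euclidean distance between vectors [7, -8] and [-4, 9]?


d = sqrt(sum of squared differences). (7--4)^2=121, (-8-9)^2=289. Sum = 410.

sqrt(410)


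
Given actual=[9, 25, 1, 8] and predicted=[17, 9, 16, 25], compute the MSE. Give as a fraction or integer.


MSE = (1/4) * ((9-17)^2=64 + (25-9)^2=256 + (1-16)^2=225 + (8-25)^2=289). Sum = 834. MSE = 417/2.

417/2


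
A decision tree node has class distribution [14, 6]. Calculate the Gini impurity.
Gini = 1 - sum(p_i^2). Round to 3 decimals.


Total = 20. Proportions: 14/20, 6/20. sum(p_i^2) = 0.5800. Gini = 1 - 0.5800 = 0.4200, which rounds to 0.420.

0.420


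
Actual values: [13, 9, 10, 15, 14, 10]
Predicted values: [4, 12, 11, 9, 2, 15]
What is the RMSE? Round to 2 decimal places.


MSE = 49.3333. RMSE = sqrt(49.3333) = 7.02.

7.02


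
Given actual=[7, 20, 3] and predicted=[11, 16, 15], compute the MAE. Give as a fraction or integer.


MAE = (1/3) * (|7-11|=4 + |20-16|=4 + |3-15|=12). Sum = 20. MAE = 20/3.

20/3


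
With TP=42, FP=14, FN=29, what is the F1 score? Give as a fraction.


Precision = 42/56 = 3/4. Recall = 42/71 = 42/71. F1 = 2*P*R/(P+R) = 84/127.

84/127


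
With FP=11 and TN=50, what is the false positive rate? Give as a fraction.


FPR = FP / (FP + TN) = 11 / 61 = 11/61.

11/61


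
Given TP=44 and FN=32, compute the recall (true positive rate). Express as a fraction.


Recall = TP / (TP + FN) = 44 / 76 = 11/19.

11/19


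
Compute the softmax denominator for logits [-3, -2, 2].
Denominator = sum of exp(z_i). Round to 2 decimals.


Denom = e^-3=0.0498 + e^-2=0.1353 + e^2=7.3891. Sum = 7.5742, which rounds to 7.57.

7.57


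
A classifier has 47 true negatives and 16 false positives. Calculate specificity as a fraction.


Specificity = TN / (TN + FP) = 47 / 63 = 47/63.

47/63


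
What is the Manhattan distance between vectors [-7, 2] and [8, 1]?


d = sum of absolute differences: |-7-8|=15 + |2-1|=1 = 16.

16


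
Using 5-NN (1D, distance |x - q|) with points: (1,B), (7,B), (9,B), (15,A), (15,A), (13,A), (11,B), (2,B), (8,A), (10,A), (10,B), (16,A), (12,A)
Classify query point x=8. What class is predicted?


Distances: |1-8|=7, |7-8|=1, |9-8|=1, |15-8|=7, |15-8|=7, |13-8|=5, |11-8|=3, |2-8|=6, |8-8|=0, |10-8|=2, |10-8|=2, |16-8|=8, |12-8|=4. 5 nearest: (8,A), (7,B), (9,B), (10,A), (10,B). Counts: {'A': 2, 'B': 3}. Majority class: B.

B


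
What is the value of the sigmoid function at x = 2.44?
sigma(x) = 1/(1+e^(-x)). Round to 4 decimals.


sigma(2.44) = 1/(1+e^(-2.44)) = 1/(1+0.087161) = 1/1.087161 = 0.9198.

0.9198


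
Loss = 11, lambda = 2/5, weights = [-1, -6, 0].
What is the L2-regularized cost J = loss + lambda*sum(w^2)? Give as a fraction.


L2 sq norm = sum(w^2) = 37. J = 11 + 2/5 * 37 = 129/5.

129/5


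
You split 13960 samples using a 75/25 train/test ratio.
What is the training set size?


Test set = 13960 * 25% = 3490. Training set = 13960 - 3490 = 10470.

10470


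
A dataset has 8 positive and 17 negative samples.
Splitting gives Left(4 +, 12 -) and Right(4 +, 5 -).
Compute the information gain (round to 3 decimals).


H(parent) = 0.9044. H(left) = 0.8113, H(right) = 0.9911. Weighted = (16/25)*0.8113 + (9/25)*0.9911 = 0.8760. IG = 0.9044 - 0.8760 = 0.0284, which rounds to 0.028.

0.028


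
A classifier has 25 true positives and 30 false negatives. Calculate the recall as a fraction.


Recall = TP / (TP + FN) = 25 / 55 = 5/11.

5/11


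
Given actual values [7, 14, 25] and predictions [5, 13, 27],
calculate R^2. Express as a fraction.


Mean(y) = 46/3. SS_res = 9. SS_tot = 494/3. R^2 = 1 - 9/(494/3) = 467/494.

467/494


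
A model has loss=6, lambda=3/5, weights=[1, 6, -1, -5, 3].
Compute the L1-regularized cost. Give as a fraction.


L1 norm = sum(|w|) = 16. J = 6 + 3/5 * 16 = 78/5.

78/5


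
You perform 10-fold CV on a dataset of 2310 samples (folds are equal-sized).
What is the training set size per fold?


Each validation fold has 2310/10 = 231 samples. Training set = 2310 - 231 = 2079.

2079


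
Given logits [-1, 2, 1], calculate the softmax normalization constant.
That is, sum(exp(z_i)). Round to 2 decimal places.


Denom = e^-1=0.3679 + e^2=7.3891 + e^1=2.7183. Sum = 10.4753, which rounds to 10.48.

10.48


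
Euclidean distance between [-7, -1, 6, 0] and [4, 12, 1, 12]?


d = sqrt(sum of squared differences). (-7-4)^2=121, (-1-12)^2=169, (6-1)^2=25, (0-12)^2=144. Sum = 459.

sqrt(459)


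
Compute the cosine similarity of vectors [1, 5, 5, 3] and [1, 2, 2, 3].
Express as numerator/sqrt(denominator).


dot = 30. |a|^2 = 60, |b|^2 = 18. cos = 30/sqrt(1080).

30/sqrt(1080)


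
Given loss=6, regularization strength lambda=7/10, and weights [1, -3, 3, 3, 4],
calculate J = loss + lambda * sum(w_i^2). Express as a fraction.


L2 sq norm = sum(w^2) = 44. J = 6 + 7/10 * 44 = 184/5.

184/5


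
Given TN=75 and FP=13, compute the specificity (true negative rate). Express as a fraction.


Specificity = TN / (TN + FP) = 75 / 88 = 75/88.

75/88


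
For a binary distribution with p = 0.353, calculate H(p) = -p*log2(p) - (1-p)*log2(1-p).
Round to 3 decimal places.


H = -0.353*log2(0.353) - 0.647*log2(0.647) = 0.937.

0.937


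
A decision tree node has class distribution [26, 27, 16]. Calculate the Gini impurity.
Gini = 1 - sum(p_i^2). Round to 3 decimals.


Total = 69. Proportions: 26/69, 27/69, 16/69. sum(p_i^2) = 0.3489. Gini = 1 - 0.3489 = 0.6511, which rounds to 0.651.

0.651


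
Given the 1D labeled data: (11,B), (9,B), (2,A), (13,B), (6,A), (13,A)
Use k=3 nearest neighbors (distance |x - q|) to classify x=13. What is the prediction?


Distances: |11-13|=2, |9-13|=4, |2-13|=11, |13-13|=0, |6-13|=7, |13-13|=0. 3 nearest: (13,A), (13,B), (11,B). Counts: {'A': 1, 'B': 2}. Majority class: B.

B


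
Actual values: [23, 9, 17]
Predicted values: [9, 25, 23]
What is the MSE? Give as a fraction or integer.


MSE = (1/3) * ((23-9)^2=196 + (9-25)^2=256 + (17-23)^2=36). Sum = 488. MSE = 488/3.

488/3


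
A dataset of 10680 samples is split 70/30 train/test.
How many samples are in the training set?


Test set = 10680 * 30% = 3204. Training set = 10680 - 3204 = 7476.

7476


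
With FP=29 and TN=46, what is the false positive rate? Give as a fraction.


FPR = FP / (FP + TN) = 29 / 75 = 29/75.

29/75


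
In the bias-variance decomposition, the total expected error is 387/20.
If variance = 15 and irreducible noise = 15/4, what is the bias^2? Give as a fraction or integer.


Total error = bias^2 + variance + irreducible noise. So bias^2 = 387/20 - 15 - 15/4 = 3/5.

3/5


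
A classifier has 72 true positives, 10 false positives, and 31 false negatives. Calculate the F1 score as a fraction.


Precision = 72/82 = 36/41. Recall = 72/103 = 72/103. F1 = 2*P*R/(P+R) = 144/185.

144/185


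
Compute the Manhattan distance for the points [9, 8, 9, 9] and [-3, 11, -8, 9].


d = sum of absolute differences: |9--3|=12 + |8-11|=3 + |9--8|=17 + |9-9|=0 = 32.

32


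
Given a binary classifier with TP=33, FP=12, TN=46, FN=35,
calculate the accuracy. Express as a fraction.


Accuracy = (TP + TN) / (TP + TN + FP + FN) = (33 + 46) / 126 = 79/126.

79/126


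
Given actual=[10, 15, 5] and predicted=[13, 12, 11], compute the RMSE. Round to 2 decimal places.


MSE = 18.0000. RMSE = sqrt(18.0000) = 4.24.

4.24


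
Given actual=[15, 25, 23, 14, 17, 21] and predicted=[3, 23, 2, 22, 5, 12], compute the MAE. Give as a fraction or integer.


MAE = (1/6) * (|15-3|=12 + |25-23|=2 + |23-2|=21 + |14-22|=8 + |17-5|=12 + |21-12|=9). Sum = 64. MAE = 32/3.

32/3


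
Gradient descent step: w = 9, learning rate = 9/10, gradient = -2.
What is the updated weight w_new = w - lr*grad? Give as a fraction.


w_new = 9 - 9/10 * -2 = 9 - -9/5 = 54/5.

54/5


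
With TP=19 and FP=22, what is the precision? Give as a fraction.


Precision = TP / (TP + FP) = 19 / 41 = 19/41.

19/41


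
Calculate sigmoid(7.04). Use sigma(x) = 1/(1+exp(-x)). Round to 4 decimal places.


sigma(7.04) = 1/(1+e^(-7.04)) = 1/(1+0.000876) = 1/1.000876 = 0.9991.

0.9991


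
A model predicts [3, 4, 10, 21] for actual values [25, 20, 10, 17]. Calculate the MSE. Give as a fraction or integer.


MSE = (1/4) * ((25-3)^2=484 + (20-4)^2=256 + (10-10)^2=0 + (17-21)^2=16). Sum = 756. MSE = 189.

189


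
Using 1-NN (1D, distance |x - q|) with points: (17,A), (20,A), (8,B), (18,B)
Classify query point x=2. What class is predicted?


Distances: |17-2|=15, |20-2|=18, |8-2|=6, |18-2|=16. 1 nearest: (8,B). Counts: {'B': 1}. Majority class: B.

B


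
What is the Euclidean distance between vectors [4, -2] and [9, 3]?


d = sqrt(sum of squared differences). (4-9)^2=25, (-2-3)^2=25. Sum = 50.

sqrt(50)


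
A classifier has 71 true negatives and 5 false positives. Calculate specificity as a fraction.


Specificity = TN / (TN + FP) = 71 / 76 = 71/76.

71/76


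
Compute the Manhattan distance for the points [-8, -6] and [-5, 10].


d = sum of absolute differences: |-8--5|=3 + |-6-10|=16 = 19.

19


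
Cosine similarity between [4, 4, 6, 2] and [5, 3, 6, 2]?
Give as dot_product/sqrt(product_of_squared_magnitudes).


dot = 72. |a|^2 = 72, |b|^2 = 74. cos = 72/sqrt(5328).

72/sqrt(5328)
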